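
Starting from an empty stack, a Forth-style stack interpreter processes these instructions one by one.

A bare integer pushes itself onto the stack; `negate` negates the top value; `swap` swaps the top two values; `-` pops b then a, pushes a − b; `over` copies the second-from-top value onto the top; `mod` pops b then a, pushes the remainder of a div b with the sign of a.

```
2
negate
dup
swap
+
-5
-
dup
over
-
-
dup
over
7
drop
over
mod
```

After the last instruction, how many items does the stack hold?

2      → 2
negate → -2
dup    → -2 -2
swap   → -2 -2
+      → -4
-5     → -4 -5
-      → 1
dup    → 1 1
over   → 1 1 1
-      → 1 0
-      → 1
dup    → 1 1
over   → 1 1 1
7      → 1 1 1 7
drop   → 1 1 1
over   → 1 1 1 1
mod    → 1 1 0

3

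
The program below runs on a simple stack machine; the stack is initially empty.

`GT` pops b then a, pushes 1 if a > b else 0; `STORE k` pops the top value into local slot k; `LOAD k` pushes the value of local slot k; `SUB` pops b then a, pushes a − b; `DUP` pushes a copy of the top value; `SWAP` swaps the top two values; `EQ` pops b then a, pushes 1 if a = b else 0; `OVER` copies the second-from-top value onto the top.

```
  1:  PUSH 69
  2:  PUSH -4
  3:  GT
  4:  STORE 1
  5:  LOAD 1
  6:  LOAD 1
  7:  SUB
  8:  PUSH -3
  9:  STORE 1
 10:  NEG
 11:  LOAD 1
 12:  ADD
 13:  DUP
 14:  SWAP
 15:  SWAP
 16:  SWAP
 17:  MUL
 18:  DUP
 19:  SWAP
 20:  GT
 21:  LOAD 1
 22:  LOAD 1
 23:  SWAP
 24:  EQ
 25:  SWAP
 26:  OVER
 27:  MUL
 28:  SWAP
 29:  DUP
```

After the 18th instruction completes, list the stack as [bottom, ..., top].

PUSH 69 → 69
PUSH -4 → 69 -4
GT      → 1
STORE 1 → (empty)
LOAD 1  → 1
LOAD 1  → 1 1
SUB     → 0
PUSH -3 → 0 -3
STORE 1 → 0
NEG     → 0
LOAD 1  → 0 -3
ADD     → -3
DUP     → -3 -3
SWAP    → -3 -3
SWAP    → -3 -3
SWAP    → -3 -3
MUL     → 9
DUP     → 9 9

[9, 9]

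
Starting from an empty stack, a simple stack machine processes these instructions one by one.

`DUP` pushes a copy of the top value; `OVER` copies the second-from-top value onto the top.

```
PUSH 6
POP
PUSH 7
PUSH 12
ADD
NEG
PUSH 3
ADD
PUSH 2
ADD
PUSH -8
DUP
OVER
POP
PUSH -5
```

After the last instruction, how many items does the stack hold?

PUSH 6   [6]
POP      []
PUSH 7   [7]
PUSH 12  [7, 12]
ADD      [19]
NEG      [-19]
PUSH 3   [-19, 3]
ADD      [-16]
PUSH 2   [-16, 2]
ADD      [-14]
PUSH -8  [-14, -8]
DUP      [-14, -8, -8]
OVER     [-14, -8, -8, -8]
POP      [-14, -8, -8]
PUSH -5  [-14, -8, -8, -5]

4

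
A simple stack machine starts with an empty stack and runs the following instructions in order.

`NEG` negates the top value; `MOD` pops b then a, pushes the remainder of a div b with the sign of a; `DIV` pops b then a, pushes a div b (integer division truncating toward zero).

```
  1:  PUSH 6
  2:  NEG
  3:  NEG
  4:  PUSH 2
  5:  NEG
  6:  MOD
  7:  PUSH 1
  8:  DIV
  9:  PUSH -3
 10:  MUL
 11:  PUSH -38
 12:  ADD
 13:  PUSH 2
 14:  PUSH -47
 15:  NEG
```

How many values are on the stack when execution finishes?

PUSH 6   : 6
NEG      : -6
NEG      : 6
PUSH 2   : 6 2
NEG      : 6 -2
MOD      : 0
PUSH 1   : 0 1
DIV      : 0
PUSH -3  : 0 -3
MUL      : 0
PUSH -38 : 0 -38
ADD      : -38
PUSH 2   : -38 2
PUSH -47 : -38 2 -47
NEG      : -38 2 47

3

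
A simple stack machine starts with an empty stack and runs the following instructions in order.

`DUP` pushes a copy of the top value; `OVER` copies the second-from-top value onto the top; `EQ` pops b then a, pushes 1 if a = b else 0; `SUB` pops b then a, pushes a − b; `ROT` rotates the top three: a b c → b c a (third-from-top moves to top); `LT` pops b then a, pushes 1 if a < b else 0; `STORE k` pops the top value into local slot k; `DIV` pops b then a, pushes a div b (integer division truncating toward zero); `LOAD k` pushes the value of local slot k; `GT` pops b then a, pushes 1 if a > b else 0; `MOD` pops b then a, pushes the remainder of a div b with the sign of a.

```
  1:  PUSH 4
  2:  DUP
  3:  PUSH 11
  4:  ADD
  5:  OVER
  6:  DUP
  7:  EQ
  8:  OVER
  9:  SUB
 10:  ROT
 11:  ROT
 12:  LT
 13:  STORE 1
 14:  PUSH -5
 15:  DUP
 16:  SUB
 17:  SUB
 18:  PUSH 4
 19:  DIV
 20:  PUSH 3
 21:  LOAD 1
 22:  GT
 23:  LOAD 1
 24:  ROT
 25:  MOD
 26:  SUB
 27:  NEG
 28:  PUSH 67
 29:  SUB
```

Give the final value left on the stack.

PUSH 4  -> 4
DUP     -> 4 4
PUSH 11 -> 4 4 11
ADD     -> 4 15
OVER    -> 4 15 4
DUP     -> 4 15 4 4
EQ      -> 4 15 1
OVER    -> 4 15 1 15
SUB     -> 4 15 -14
ROT     -> 15 -14 4
ROT     -> -14 4 15
LT      -> -14 1
STORE 1 -> -14
PUSH -5 -> -14 -5
DUP     -> -14 -5 -5
SUB     -> -14 0
SUB     -> -14
PUSH 4  -> -14 4
DIV     -> -3
PUSH 3  -> -3 3
LOAD 1  -> -3 3 1
GT      -> -3 1
LOAD 1  -> -3 1 1
ROT     -> 1 1 -3
MOD     -> 1 1
SUB     -> 0
NEG     -> 0
PUSH 67 -> 0 67
SUB     -> -67

-67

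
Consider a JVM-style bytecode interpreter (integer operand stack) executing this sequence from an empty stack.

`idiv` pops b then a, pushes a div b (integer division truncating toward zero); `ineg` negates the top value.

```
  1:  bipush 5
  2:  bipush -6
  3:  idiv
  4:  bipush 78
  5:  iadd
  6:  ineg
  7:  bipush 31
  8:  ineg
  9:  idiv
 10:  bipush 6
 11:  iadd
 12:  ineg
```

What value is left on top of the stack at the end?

-8

bipush 5  → [5]
bipush -6 → [5, -6]
idiv      → [0]
bipush 78 → [0, 78]
iadd      → [78]
ineg      → [-78]
bipush 31 → [-78, 31]
ineg      → [-78, -31]
idiv      → [2]
bipush 6  → [2, 6]
iadd      → [8]
ineg      → [-8]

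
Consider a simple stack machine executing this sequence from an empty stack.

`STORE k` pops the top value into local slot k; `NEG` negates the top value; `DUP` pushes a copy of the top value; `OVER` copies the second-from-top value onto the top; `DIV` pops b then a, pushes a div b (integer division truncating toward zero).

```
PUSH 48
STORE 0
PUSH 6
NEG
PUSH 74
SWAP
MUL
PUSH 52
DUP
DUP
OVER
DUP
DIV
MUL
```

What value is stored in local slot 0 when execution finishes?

48

PUSH 48 : [48]
STORE 0 : []
PUSH 6  : [6]
NEG     : [-6]
PUSH 74 : [-6, 74]
SWAP    : [74, -6]
MUL     : [-444]
PUSH 52 : [-444, 52]
DUP     : [-444, 52, 52]
DUP     : [-444, 52, 52, 52]
OVER    : [-444, 52, 52, 52, 52]
DUP     : [-444, 52, 52, 52, 52, 52]
DIV     : [-444, 52, 52, 52, 1]
MUL     : [-444, 52, 52, 52]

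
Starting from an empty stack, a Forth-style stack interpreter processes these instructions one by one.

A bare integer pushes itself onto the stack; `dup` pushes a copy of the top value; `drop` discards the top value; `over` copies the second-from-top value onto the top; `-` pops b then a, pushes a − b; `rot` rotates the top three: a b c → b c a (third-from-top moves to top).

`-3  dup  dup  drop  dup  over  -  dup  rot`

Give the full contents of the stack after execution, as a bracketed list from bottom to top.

[-3, 0, 0, -3]

-3   -> [-3]
dup  -> [-3, -3]
dup  -> [-3, -3, -3]
drop -> [-3, -3]
dup  -> [-3, -3, -3]
over -> [-3, -3, -3, -3]
-    -> [-3, -3, 0]
dup  -> [-3, -3, 0, 0]
rot  -> [-3, 0, 0, -3]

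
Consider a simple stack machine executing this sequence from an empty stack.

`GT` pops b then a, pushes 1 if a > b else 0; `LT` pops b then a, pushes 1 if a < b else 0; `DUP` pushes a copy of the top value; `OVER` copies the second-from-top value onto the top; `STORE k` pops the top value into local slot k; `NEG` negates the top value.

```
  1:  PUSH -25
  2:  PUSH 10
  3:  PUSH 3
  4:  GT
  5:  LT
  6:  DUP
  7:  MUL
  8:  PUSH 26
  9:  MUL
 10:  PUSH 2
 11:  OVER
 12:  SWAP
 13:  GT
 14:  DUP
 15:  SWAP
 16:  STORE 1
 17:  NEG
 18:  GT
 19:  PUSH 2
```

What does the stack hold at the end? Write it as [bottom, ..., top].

[1, 2]

PUSH -25 → [-25]
PUSH 10  → [-25, 10]
PUSH 3   → [-25, 10, 3]
GT       → [-25, 1]
LT       → [1]
DUP      → [1, 1]
MUL      → [1]
PUSH 26  → [1, 26]
MUL      → [26]
PUSH 2   → [26, 2]
OVER     → [26, 2, 26]
SWAP     → [26, 26, 2]
GT       → [26, 1]
DUP      → [26, 1, 1]
SWAP     → [26, 1, 1]
STORE 1  → [26, 1]
NEG      → [26, -1]
GT       → [1]
PUSH 2   → [1, 2]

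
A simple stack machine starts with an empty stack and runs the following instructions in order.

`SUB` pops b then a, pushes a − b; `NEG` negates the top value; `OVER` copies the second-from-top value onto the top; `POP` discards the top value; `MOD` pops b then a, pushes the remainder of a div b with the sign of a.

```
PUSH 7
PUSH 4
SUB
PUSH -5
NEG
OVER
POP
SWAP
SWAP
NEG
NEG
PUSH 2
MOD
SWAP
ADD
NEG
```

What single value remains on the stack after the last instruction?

PUSH 7  -> [7]
PUSH 4  -> [7, 4]
SUB     -> [3]
PUSH -5 -> [3, -5]
NEG     -> [3, 5]
OVER    -> [3, 5, 3]
POP     -> [3, 5]
SWAP    -> [5, 3]
SWAP    -> [3, 5]
NEG     -> [3, -5]
NEG     -> [3, 5]
PUSH 2  -> [3, 5, 2]
MOD     -> [3, 1]
SWAP    -> [1, 3]
ADD     -> [4]
NEG     -> [-4]

-4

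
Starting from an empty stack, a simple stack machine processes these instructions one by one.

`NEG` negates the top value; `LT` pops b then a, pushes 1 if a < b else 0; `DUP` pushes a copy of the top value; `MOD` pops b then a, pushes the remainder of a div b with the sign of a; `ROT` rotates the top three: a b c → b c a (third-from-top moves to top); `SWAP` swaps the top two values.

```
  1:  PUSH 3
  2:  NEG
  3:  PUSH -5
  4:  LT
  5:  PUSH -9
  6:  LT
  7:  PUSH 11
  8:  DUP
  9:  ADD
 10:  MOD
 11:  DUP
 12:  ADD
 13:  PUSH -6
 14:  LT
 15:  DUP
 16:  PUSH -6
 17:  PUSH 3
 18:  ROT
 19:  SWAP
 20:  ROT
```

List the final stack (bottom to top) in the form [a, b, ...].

PUSH 3  → [3]
NEG     → [-3]
PUSH -5 → [-3, -5]
LT      → [0]
PUSH -9 → [0, -9]
LT      → [0]
PUSH 11 → [0, 11]
DUP     → [0, 11, 11]
ADD     → [0, 22]
MOD     → [0]
DUP     → [0, 0]
ADD     → [0]
PUSH -6 → [0, -6]
LT      → [0]
DUP     → [0, 0]
PUSH -6 → [0, 0, -6]
PUSH 3  → [0, 0, -6, 3]
ROT     → [0, -6, 3, 0]
SWAP    → [0, -6, 0, 3]
ROT     → [0, 0, 3, -6]

[0, 0, 3, -6]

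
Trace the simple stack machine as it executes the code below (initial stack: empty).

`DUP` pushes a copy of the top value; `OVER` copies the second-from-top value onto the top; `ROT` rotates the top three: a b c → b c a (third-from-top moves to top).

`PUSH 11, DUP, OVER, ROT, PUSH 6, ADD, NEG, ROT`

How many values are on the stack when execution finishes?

PUSH 11 : [11]
DUP     : [11, 11]
OVER    : [11, 11, 11]
ROT     : [11, 11, 11]
PUSH 6  : [11, 11, 11, 6]
ADD     : [11, 11, 17]
NEG     : [11, 11, -17]
ROT     : [11, -17, 11]

3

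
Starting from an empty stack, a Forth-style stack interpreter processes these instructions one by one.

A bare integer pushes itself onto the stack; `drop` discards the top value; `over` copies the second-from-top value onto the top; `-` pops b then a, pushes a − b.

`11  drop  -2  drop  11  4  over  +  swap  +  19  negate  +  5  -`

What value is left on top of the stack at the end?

2

11     → 11
drop   → (empty)
-2     → -2
drop   → (empty)
11     → 11
4      → 11 4
over   → 11 4 11
+      → 11 15
swap   → 15 11
+      → 26
19     → 26 19
negate → 26 -19
+      → 7
5      → 7 5
-      → 2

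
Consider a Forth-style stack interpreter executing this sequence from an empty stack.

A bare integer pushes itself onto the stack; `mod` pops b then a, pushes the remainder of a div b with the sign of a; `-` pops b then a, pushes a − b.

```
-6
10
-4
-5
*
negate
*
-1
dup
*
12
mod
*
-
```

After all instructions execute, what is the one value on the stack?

-6     -> [-6]
10     -> [-6, 10]
-4     -> [-6, 10, -4]
-5     -> [-6, 10, -4, -5]
*      -> [-6, 10, 20]
negate -> [-6, 10, -20]
*      -> [-6, -200]
-1     -> [-6, -200, -1]
dup    -> [-6, -200, -1, -1]
*      -> [-6, -200, 1]
12     -> [-6, -200, 1, 12]
mod    -> [-6, -200, 1]
*      -> [-6, -200]
-      -> [194]

194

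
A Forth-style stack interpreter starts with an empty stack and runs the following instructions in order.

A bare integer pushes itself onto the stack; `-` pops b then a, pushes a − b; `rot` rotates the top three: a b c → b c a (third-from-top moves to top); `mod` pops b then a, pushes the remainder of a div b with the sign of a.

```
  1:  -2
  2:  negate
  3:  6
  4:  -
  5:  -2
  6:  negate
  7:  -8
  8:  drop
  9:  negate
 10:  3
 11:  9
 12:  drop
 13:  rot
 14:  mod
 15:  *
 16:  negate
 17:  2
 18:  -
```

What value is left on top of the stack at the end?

-2     -> [-2]
negate -> [2]
6      -> [2, 6]
-      -> [-4]
-2     -> [-4, -2]
negate -> [-4, 2]
-8     -> [-4, 2, -8]
drop   -> [-4, 2]
negate -> [-4, -2]
3      -> [-4, -2, 3]
9      -> [-4, -2, 3, 9]
drop   -> [-4, -2, 3]
rot    -> [-2, 3, -4]
mod    -> [-2, 3]
*      -> [-6]
negate -> [6]
2      -> [6, 2]
-      -> [4]

4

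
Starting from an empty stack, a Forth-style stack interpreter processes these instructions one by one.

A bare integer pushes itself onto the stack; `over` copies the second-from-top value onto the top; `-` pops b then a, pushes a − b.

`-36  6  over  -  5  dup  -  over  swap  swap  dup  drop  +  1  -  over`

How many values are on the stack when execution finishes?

4

-36  -> -36
6    -> -36 6
over -> -36 6 -36
-    -> -36 42
5    -> -36 42 5
dup  -> -36 42 5 5
-    -> -36 42 0
over -> -36 42 0 42
swap -> -36 42 42 0
swap -> -36 42 0 42
dup  -> -36 42 0 42 42
drop -> -36 42 0 42
+    -> -36 42 42
1    -> -36 42 42 1
-    -> -36 42 41
over -> -36 42 41 42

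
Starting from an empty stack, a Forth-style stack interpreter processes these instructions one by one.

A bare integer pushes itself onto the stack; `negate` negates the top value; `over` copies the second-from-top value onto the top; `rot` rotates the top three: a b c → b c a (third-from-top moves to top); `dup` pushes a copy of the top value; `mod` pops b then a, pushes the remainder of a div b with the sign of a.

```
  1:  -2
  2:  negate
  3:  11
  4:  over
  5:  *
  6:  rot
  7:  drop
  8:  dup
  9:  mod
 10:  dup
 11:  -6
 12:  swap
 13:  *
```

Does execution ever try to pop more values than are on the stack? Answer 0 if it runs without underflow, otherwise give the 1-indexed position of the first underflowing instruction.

-2     → -2
negate → 2
11     → 2 11
over   → 2 11 2
*      → 2 22
rot  — needs 3 operands, stack has 2 → underflow

6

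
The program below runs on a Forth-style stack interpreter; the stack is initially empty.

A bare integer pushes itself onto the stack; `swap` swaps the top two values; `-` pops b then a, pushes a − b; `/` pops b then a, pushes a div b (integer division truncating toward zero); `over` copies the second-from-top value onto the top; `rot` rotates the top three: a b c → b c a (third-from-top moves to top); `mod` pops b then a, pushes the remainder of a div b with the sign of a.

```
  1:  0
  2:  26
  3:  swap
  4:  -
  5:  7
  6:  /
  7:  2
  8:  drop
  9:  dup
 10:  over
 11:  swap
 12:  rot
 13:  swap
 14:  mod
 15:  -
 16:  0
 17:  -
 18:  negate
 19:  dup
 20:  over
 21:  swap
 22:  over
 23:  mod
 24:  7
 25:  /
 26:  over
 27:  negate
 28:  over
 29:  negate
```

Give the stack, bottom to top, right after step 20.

0       0
26      0 26
swap    26 0
-       26
7       26 7
/       3
2       3 2
drop    3
dup     3 3
over    3 3 3
swap    3 3 3
rot     3 3 3
swap    3 3 3
mod     3 0
-       3
0       3 0
-       3
negate  -3
dup     -3 -3
over    -3 -3 -3

[-3, -3, -3]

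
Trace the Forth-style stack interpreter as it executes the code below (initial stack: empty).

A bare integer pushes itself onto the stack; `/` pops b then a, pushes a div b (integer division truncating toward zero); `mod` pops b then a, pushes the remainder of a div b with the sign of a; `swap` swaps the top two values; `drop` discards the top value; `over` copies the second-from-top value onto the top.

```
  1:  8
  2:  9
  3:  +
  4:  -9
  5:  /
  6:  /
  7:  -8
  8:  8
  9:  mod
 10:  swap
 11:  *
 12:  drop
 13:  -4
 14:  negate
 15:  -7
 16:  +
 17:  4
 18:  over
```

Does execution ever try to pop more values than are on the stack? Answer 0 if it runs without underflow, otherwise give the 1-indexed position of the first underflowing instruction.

6

8  -> [8]
9  -> [8, 9]
+  -> [17]
-9 -> [17, -9]
/  -> [-1]
/  — needs 2 operands, stack has 1 → underflow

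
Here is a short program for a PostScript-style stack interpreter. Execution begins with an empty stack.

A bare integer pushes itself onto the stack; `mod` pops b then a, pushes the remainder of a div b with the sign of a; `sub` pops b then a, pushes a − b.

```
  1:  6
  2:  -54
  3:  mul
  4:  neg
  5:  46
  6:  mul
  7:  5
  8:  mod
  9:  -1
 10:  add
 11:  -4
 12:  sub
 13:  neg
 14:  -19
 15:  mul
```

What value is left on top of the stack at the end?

133

6   -> 6
-54 -> 6 -54
mul -> -324
neg -> 324
46  -> 324 46
mul -> 14904
5   -> 14904 5
mod -> 4
-1  -> 4 -1
add -> 3
-4  -> 3 -4
sub -> 7
neg -> -7
-19 -> -7 -19
mul -> 133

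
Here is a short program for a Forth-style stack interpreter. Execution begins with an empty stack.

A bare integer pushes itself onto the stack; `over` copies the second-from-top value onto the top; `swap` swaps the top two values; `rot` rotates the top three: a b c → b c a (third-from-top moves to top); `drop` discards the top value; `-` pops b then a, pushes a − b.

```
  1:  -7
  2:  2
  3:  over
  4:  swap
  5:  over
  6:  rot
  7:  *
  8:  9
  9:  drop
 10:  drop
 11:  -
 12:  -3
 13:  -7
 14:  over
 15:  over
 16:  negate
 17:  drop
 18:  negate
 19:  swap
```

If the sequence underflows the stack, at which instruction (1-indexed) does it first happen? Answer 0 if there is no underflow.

-7     : [-7]
2      : [-7, 2]
over   : [-7, 2, -7]
swap   : [-7, -7, 2]
over   : [-7, -7, 2, -7]
rot    : [-7, 2, -7, -7]
*      : [-7, 2, 49]
9      : [-7, 2, 49, 9]
drop   : [-7, 2, 49]
drop   : [-7, 2]
-      : [-9]
-3     : [-9, -3]
-7     : [-9, -3, -7]
over   : [-9, -3, -7, -3]
over   : [-9, -3, -7, -3, -7]
negate : [-9, -3, -7, -3, 7]
drop   : [-9, -3, -7, -3]
negate : [-9, -3, -7, 3]
swap   : [-9, -3, 3, -7]

0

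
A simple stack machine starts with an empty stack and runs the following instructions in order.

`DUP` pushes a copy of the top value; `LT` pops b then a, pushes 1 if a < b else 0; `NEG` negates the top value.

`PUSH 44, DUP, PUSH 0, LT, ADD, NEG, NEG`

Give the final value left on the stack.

44

PUSH 44 : 44
DUP     : 44 44
PUSH 0  : 44 44 0
LT      : 44 0
ADD     : 44
NEG     : -44
NEG     : 44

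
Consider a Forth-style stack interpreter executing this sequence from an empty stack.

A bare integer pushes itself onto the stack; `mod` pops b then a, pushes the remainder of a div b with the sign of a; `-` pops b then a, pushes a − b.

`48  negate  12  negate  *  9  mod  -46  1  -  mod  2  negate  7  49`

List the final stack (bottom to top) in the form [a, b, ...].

48     → 48
negate → -48
12     → -48 12
negate → -48 -12
*      → 576
9      → 576 9
mod    → 0
-46    → 0 -46
1      → 0 -46 1
-      → 0 -47
mod    → 0
2      → 0 2
negate → 0 -2
7      → 0 -2 7
49     → 0 -2 7 49

[0, -2, 7, 49]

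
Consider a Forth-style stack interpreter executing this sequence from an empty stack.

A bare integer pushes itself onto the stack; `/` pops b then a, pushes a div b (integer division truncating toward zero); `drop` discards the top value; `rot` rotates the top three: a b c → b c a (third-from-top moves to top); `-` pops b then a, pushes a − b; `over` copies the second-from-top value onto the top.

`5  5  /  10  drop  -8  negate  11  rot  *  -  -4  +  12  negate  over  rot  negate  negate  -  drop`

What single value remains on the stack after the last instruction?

-12

5       [5]
5       [5, 5]
/       [1]
10      [1, 10]
drop    [1]
-8      [1, -8]
negate  [1, 8]
11      [1, 8, 11]
rot     [8, 11, 1]
*       [8, 11]
-       [-3]
-4      [-3, -4]
+       [-7]
12      [-7, 12]
negate  [-7, -12]
over    [-7, -12, -7]
rot     [-12, -7, -7]
negate  [-12, -7, 7]
negate  [-12, -7, -7]
-       [-12, 0]
drop    [-12]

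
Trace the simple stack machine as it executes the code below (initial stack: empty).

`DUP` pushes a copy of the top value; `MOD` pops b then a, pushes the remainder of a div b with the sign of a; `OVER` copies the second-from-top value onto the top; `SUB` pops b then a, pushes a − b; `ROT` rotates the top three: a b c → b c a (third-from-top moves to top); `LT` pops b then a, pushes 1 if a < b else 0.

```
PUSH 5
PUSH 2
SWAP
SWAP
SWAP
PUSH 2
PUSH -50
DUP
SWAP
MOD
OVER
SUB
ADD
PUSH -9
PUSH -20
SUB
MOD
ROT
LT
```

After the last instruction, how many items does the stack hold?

2

PUSH 5   → 5
PUSH 2   → 5 2
SWAP     → 2 5
SWAP     → 5 2
SWAP     → 2 5
PUSH 2   → 2 5 2
PUSH -50 → 2 5 2 -50
DUP      → 2 5 2 -50 -50
SWAP     → 2 5 2 -50 -50
MOD      → 2 5 2 0
OVER     → 2 5 2 0 2
SUB      → 2 5 2 -2
ADD      → 2 5 0
PUSH -9  → 2 5 0 -9
PUSH -20 → 2 5 0 -9 -20
SUB      → 2 5 0 11
MOD      → 2 5 0
ROT      → 5 0 2
LT       → 5 1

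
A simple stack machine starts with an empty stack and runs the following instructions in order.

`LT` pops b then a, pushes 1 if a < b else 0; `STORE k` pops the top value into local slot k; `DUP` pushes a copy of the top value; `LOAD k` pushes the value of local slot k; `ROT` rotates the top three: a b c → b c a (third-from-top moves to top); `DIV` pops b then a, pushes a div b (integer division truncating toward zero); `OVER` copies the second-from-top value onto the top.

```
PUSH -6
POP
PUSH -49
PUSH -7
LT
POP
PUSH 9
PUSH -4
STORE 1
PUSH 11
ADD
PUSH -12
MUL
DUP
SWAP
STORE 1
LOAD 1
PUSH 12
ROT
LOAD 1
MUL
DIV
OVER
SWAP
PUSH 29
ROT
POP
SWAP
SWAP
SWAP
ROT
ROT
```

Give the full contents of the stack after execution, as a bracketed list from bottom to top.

PUSH -6  → [-6]
POP      → []
PUSH -49 → [-49]
PUSH -7  → [-49, -7]
LT       → [1]
POP      → []
PUSH 9   → [9]
PUSH -4  → [9, -4]
STORE 1  → [9]
PUSH 11  → [9, 11]
ADD      → [20]
PUSH -12 → [20, -12]
MUL      → [-240]
DUP      → [-240, -240]
SWAP     → [-240, -240]
STORE 1  → [-240]
LOAD 1   → [-240, -240]
PUSH 12  → [-240, -240, 12]
ROT      → [-240, 12, -240]
LOAD 1   → [-240, 12, -240, -240]
MUL      → [-240, 12, 57600]
DIV      → [-240, 0]
OVER     → [-240, 0, -240]
SWAP     → [-240, -240, 0]
PUSH 29  → [-240, -240, 0, 29]
ROT      → [-240, 0, 29, -240]
POP      → [-240, 0, 29]
SWAP     → [-240, 29, 0]
SWAP     → [-240, 0, 29]
SWAP     → [-240, 29, 0]
ROT      → [29, 0, -240]
ROT      → [0, -240, 29]

[0, -240, 29]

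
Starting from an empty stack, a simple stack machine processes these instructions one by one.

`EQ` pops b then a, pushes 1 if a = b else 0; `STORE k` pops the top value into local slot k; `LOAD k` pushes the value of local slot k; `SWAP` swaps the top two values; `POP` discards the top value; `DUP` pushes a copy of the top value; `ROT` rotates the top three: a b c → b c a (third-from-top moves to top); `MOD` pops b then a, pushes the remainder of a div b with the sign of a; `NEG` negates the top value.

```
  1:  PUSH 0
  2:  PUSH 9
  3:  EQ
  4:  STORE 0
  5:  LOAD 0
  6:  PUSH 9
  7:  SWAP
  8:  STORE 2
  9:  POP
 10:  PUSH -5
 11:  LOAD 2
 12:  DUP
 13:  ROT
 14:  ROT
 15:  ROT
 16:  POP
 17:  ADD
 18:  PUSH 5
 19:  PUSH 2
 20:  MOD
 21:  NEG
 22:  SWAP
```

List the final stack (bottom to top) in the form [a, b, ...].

PUSH 0   [0]
PUSH 9   [0, 9]
EQ       [0]
STORE 0  []
LOAD 0   [0]
PUSH 9   [0, 9]
SWAP     [9, 0]
STORE 2  [9]
POP      []
PUSH -5  [-5]
LOAD 2   [-5, 0]
DUP      [-5, 0, 0]
ROT      [0, 0, -5]
ROT      [0, -5, 0]
ROT      [-5, 0, 0]
POP      [-5, 0]
ADD      [-5]
PUSH 5   [-5, 5]
PUSH 2   [-5, 5, 2]
MOD      [-5, 1]
NEG      [-5, -1]
SWAP     [-1, -5]

[-1, -5]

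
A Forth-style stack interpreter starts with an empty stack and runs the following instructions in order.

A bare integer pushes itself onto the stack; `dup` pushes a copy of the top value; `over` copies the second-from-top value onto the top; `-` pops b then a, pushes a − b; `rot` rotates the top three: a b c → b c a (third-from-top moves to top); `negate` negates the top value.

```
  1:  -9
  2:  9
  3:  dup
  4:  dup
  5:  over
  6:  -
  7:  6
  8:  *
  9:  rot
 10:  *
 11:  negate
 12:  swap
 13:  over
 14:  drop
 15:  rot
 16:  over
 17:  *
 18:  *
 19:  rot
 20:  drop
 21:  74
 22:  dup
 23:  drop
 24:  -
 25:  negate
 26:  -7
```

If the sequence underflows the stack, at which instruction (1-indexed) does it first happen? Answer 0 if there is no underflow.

-9      [-9]
9       [-9, 9]
dup     [-9, 9, 9]
dup     [-9, 9, 9, 9]
over    [-9, 9, 9, 9, 9]
-       [-9, 9, 9, 0]
6       [-9, 9, 9, 0, 6]
*       [-9, 9, 9, 0]
rot     [-9, 9, 0, 9]
*       [-9, 9, 0]
negate  [-9, 9, 0]
swap    [-9, 0, 9]
over    [-9, 0, 9, 0]
drop    [-9, 0, 9]
rot     [0, 9, -9]
over    [0, 9, -9, 9]
*       [0, 9, -81]
*       [0, -729]
rot  — needs 3 operands, stack has 2 → underflow

19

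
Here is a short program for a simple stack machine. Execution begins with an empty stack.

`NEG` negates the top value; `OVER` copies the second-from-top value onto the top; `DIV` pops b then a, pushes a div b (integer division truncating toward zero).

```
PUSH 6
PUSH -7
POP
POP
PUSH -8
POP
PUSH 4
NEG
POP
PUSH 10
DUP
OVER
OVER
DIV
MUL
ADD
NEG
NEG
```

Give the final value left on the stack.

20

PUSH 6  -> 6
PUSH -7 -> 6 -7
POP     -> 6
POP     -> (empty)
PUSH -8 -> -8
POP     -> (empty)
PUSH 4  -> 4
NEG     -> -4
POP     -> (empty)
PUSH 10 -> 10
DUP     -> 10 10
OVER    -> 10 10 10
OVER    -> 10 10 10 10
DIV     -> 10 10 1
MUL     -> 10 10
ADD     -> 20
NEG     -> -20
NEG     -> 20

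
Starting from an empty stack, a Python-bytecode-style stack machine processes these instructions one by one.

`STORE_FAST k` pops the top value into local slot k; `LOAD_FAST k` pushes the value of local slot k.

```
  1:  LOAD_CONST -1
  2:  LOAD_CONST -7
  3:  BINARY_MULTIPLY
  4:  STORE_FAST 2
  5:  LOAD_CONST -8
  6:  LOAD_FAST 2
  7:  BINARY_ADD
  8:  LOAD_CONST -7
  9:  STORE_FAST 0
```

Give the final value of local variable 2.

LOAD_CONST -1   → -1
LOAD_CONST -7   → -1 -7
BINARY_MULTIPLY → 7
STORE_FAST 2    → (empty)
LOAD_CONST -8   → -8
LOAD_FAST 2     → -8 7
BINARY_ADD      → -1
LOAD_CONST -7   → -1 -7
STORE_FAST 0    → -1

7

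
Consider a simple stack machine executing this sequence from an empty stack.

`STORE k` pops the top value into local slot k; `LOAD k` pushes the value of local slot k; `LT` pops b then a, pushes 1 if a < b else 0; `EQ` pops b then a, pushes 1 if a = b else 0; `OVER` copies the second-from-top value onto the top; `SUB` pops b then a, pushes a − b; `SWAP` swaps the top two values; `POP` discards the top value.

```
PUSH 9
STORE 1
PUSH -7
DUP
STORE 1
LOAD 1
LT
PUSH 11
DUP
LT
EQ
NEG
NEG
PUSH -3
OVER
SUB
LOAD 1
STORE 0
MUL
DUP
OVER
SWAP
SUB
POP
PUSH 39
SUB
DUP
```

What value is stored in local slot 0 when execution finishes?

-7

PUSH 9  -> [9]
STORE 1 -> []
PUSH -7 -> [-7]
DUP     -> [-7, -7]
STORE 1 -> [-7]
LOAD 1  -> [-7, -7]
LT      -> [0]
PUSH 11 -> [0, 11]
DUP     -> [0, 11, 11]
LT      -> [0, 0]
EQ      -> [1]
NEG     -> [-1]
NEG     -> [1]
PUSH -3 -> [1, -3]
OVER    -> [1, -3, 1]
SUB     -> [1, -4]
LOAD 1  -> [1, -4, -7]
STORE 0 -> [1, -4]
MUL     -> [-4]
DUP     -> [-4, -4]
OVER    -> [-4, -4, -4]
SWAP    -> [-4, -4, -4]
SUB     -> [-4, 0]
POP     -> [-4]
PUSH 39 -> [-4, 39]
SUB     -> [-43]
DUP     -> [-43, -43]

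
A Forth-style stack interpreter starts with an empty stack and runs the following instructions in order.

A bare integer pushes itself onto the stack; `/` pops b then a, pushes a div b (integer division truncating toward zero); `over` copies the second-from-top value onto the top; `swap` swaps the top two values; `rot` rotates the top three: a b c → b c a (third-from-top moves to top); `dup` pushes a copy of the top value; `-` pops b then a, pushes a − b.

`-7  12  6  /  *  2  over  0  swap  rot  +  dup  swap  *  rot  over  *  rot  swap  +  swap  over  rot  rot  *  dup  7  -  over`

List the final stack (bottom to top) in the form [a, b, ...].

[-2016, -290304, -290311, -290304]

-7    [-7]
12    [-7, 12]
6     [-7, 12, 6]
/     [-7, 2]
*     [-14]
2     [-14, 2]
over  [-14, 2, -14]
0     [-14, 2, -14, 0]
swap  [-14, 2, 0, -14]
rot   [-14, 0, -14, 2]
+     [-14, 0, -12]
dup   [-14, 0, -12, -12]
swap  [-14, 0, -12, -12]
*     [-14, 0, 144]
rot   [0, 144, -14]
over  [0, 144, -14, 144]
*     [0, 144, -2016]
rot   [144, -2016, 0]
swap  [144, 0, -2016]
+     [144, -2016]
swap  [-2016, 144]
over  [-2016, 144, -2016]
rot   [144, -2016, -2016]
rot   [-2016, -2016, 144]
*     [-2016, -290304]
dup   [-2016, -290304, -290304]
7     [-2016, -290304, -290304, 7]
-     [-2016, -290304, -290311]
over  [-2016, -290304, -290311, -290304]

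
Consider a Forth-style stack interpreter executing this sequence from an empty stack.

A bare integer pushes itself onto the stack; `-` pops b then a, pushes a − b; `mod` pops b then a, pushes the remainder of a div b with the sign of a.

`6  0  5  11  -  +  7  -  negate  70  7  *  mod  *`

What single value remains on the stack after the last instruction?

6      -> [6]
0      -> [6, 0]
5      -> [6, 0, 5]
11     -> [6, 0, 5, 11]
-      -> [6, 0, -6]
+      -> [6, -6]
7      -> [6, -6, 7]
-      -> [6, -13]
negate -> [6, 13]
70     -> [6, 13, 70]
7      -> [6, 13, 70, 7]
*      -> [6, 13, 490]
mod    -> [6, 13]
*      -> [78]

78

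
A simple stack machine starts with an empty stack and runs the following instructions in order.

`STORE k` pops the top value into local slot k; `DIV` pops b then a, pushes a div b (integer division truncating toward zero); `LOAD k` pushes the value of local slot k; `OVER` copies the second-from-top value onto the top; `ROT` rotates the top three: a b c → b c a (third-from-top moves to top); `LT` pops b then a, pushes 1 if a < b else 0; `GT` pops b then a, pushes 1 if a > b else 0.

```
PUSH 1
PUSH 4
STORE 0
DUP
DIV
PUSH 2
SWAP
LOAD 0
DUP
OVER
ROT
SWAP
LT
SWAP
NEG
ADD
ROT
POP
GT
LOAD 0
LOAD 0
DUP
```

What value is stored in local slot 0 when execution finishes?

PUSH 1  -> 1
PUSH 4  -> 1 4
STORE 0 -> 1
DUP     -> 1 1
DIV     -> 1
PUSH 2  -> 1 2
SWAP    -> 2 1
LOAD 0  -> 2 1 4
DUP     -> 2 1 4 4
OVER    -> 2 1 4 4 4
ROT     -> 2 1 4 4 4
SWAP    -> 2 1 4 4 4
LT      -> 2 1 4 0
SWAP    -> 2 1 0 4
NEG     -> 2 1 0 -4
ADD     -> 2 1 -4
ROT     -> 1 -4 2
POP     -> 1 -4
GT      -> 1
LOAD 0  -> 1 4
LOAD 0  -> 1 4 4
DUP     -> 1 4 4 4

4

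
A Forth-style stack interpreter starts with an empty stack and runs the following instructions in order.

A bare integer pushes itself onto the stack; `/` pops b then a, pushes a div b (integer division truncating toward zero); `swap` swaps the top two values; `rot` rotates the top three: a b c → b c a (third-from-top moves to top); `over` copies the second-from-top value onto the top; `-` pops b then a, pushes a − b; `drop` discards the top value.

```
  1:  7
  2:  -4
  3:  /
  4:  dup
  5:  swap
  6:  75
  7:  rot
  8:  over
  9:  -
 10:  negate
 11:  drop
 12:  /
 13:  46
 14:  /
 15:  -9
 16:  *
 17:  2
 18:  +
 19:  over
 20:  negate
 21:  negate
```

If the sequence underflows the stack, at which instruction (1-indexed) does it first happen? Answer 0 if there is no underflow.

7      : [7]
-4     : [7, -4]
/      : [-1]
dup    : [-1, -1]
swap   : [-1, -1]
75     : [-1, -1, 75]
rot    : [-1, 75, -1]
over   : [-1, 75, -1, 75]
-      : [-1, 75, -76]
negate : [-1, 75, 76]
drop   : [-1, 75]
/      : [0]
46     : [0, 46]
/      : [0]
-9     : [0, -9]
*      : [0]
2      : [0, 2]
+      : [2]
over  — needs 2 operands, stack has 1 → underflow

19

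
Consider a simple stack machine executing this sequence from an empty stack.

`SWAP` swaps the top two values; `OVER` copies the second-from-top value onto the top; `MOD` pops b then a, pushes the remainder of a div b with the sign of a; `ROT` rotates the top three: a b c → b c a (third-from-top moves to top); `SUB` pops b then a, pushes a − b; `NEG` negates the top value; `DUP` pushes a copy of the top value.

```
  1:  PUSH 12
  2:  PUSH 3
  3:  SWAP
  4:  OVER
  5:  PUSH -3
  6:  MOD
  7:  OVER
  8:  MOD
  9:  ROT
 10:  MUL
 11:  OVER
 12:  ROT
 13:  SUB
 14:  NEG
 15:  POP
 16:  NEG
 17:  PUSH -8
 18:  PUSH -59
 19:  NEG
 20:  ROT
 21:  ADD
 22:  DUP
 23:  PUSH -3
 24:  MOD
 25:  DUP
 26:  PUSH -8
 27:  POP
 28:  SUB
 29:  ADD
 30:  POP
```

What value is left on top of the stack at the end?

-8

PUSH 12  : [12]
PUSH 3   : [12, 3]
SWAP     : [3, 12]
OVER     : [3, 12, 3]
PUSH -3  : [3, 12, 3, -3]
MOD      : [3, 12, 0]
OVER     : [3, 12, 0, 12]
MOD      : [3, 12, 0]
ROT      : [12, 0, 3]
MUL      : [12, 0]
OVER     : [12, 0, 12]
ROT      : [0, 12, 12]
SUB      : [0, 0]
NEG      : [0, 0]
POP      : [0]
NEG      : [0]
PUSH -8  : [0, -8]
PUSH -59 : [0, -8, -59]
NEG      : [0, -8, 59]
ROT      : [-8, 59, 0]
ADD      : [-8, 59]
DUP      : [-8, 59, 59]
PUSH -3  : [-8, 59, 59, -3]
MOD      : [-8, 59, 2]
DUP      : [-8, 59, 2, 2]
PUSH -8  : [-8, 59, 2, 2, -8]
POP      : [-8, 59, 2, 2]
SUB      : [-8, 59, 0]
ADD      : [-8, 59]
POP      : [-8]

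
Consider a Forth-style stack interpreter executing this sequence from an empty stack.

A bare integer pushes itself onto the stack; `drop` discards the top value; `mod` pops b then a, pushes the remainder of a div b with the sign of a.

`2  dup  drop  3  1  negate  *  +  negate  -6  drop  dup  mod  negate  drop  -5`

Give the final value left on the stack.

2       2
dup     2 2
drop    2
3       2 3
1       2 3 1
negate  2 3 -1
*       2 -3
+       -1
negate  1
-6      1 -6
drop    1
dup     1 1
mod     0
negate  0
drop    (empty)
-5      -5

-5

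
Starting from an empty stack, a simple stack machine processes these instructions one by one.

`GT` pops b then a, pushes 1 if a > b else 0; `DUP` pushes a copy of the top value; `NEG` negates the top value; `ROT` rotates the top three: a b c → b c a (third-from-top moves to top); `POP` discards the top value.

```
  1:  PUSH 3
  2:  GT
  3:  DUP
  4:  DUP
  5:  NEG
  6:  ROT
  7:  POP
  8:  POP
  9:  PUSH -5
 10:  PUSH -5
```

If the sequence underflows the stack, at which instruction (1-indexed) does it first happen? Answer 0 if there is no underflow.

2

PUSH 3 : [3]
GT  — needs 2 operands, stack has 1 → underflow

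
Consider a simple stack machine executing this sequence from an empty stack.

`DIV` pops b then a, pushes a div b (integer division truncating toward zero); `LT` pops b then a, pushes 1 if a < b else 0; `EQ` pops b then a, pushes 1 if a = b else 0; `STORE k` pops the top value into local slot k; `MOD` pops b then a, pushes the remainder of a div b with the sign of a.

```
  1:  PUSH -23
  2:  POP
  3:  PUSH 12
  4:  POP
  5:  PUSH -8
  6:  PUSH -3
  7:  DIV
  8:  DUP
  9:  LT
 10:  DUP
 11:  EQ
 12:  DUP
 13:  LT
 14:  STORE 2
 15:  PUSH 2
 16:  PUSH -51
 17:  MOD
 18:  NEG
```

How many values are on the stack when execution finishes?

PUSH -23  -23
POP       (empty)
PUSH 12   12
POP       (empty)
PUSH -8   -8
PUSH -3   -8 -3
DIV       2
DUP       2 2
LT        0
DUP       0 0
EQ        1
DUP       1 1
LT        0
STORE 2   (empty)
PUSH 2    2
PUSH -51  2 -51
MOD       2
NEG       -2

1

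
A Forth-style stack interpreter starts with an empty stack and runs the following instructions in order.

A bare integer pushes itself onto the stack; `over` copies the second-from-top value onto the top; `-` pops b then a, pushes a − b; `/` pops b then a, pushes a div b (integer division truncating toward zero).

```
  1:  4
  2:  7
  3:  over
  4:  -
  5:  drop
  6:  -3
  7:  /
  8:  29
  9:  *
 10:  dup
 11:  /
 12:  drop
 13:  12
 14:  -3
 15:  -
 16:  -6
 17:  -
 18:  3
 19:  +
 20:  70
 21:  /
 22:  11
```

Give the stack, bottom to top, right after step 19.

[24]

4    : [4]
7    : [4, 7]
over : [4, 7, 4]
-    : [4, 3]
drop : [4]
-3   : [4, -3]
/    : [-1]
29   : [-1, 29]
*    : [-29]
dup  : [-29, -29]
/    : [1]
drop : []
12   : [12]
-3   : [12, -3]
-    : [15]
-6   : [15, -6]
-    : [21]
3    : [21, 3]
+    : [24]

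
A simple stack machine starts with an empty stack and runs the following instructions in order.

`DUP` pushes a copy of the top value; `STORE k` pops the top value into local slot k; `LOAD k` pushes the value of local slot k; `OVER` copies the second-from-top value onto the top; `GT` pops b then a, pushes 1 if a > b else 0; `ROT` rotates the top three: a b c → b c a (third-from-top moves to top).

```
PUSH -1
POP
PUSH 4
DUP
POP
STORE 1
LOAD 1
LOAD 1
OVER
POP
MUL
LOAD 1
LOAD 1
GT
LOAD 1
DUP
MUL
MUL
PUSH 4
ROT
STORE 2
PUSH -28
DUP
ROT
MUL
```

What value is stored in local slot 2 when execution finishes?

16

PUSH -1  : -1
POP      : (empty)
PUSH 4   : 4
DUP      : 4 4
POP      : 4
STORE 1  : (empty)
LOAD 1   : 4
LOAD 1   : 4 4
OVER     : 4 4 4
POP      : 4 4
MUL      : 16
LOAD 1   : 16 4
LOAD 1   : 16 4 4
GT       : 16 0
LOAD 1   : 16 0 4
DUP      : 16 0 4 4
MUL      : 16 0 16
MUL      : 16 0
PUSH 4   : 16 0 4
ROT      : 0 4 16
STORE 2  : 0 4
PUSH -28 : 0 4 -28
DUP      : 0 4 -28 -28
ROT      : 0 -28 -28 4
MUL      : 0 -28 -112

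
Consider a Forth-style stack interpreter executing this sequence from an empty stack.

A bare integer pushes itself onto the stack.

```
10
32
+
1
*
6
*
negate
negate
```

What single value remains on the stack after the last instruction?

10     : [10]
32     : [10, 32]
+      : [42]
1      : [42, 1]
*      : [42]
6      : [42, 6]
*      : [252]
negate : [-252]
negate : [252]

252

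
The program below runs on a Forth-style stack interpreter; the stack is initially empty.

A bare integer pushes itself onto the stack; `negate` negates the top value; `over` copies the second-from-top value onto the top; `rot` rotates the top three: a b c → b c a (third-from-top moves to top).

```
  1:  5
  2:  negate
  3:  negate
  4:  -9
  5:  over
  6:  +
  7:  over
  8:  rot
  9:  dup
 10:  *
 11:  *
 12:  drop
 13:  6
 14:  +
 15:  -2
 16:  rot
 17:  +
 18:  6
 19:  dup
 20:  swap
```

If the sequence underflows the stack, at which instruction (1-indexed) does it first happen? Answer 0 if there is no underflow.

16

5       5
negate  -5
negate  5
-9      5 -9
over    5 -9 5
+       5 -4
over    5 -4 5
rot     -4 5 5
dup     -4 5 5 5
*       -4 5 25
*       -4 125
drop    -4
6       -4 6
+       2
-2      2 -2
rot  — needs 3 operands, stack has 2 → underflow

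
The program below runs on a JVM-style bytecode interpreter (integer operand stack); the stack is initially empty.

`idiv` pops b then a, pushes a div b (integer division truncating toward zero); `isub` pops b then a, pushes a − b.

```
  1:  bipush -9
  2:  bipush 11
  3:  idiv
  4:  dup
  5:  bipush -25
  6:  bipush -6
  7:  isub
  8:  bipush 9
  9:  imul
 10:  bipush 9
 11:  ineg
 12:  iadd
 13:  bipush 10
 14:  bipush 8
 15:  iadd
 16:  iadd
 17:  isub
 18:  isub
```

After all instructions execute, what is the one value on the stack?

bipush -9  → -9
bipush 11  → -9 11
idiv       → 0
dup        → 0 0
bipush -25 → 0 0 -25
bipush -6  → 0 0 -25 -6
isub       → 0 0 -19
bipush 9   → 0 0 -19 9
imul       → 0 0 -171
bipush 9   → 0 0 -171 9
ineg       → 0 0 -171 -9
iadd       → 0 0 -180
bipush 10  → 0 0 -180 10
bipush 8   → 0 0 -180 10 8
iadd       → 0 0 -180 18
iadd       → 0 0 -162
isub       → 0 162
isub       → -162

-162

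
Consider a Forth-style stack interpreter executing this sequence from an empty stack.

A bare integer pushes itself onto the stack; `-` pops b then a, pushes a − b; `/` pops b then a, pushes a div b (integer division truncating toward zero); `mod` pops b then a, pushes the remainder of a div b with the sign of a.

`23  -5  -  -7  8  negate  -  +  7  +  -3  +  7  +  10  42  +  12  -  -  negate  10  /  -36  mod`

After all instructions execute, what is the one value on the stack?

23     : [23]
-5     : [23, -5]
-      : [28]
-7     : [28, -7]
8      : [28, -7, 8]
negate : [28, -7, -8]
-      : [28, 1]
+      : [29]
7      : [29, 7]
+      : [36]
-3     : [36, -3]
+      : [33]
7      : [33, 7]
+      : [40]
10     : [40, 10]
42     : [40, 10, 42]
+      : [40, 52]
12     : [40, 52, 12]
-      : [40, 40]
-      : [0]
negate : [0]
10     : [0, 10]
/      : [0]
-36    : [0, -36]
mod    : [0]

0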